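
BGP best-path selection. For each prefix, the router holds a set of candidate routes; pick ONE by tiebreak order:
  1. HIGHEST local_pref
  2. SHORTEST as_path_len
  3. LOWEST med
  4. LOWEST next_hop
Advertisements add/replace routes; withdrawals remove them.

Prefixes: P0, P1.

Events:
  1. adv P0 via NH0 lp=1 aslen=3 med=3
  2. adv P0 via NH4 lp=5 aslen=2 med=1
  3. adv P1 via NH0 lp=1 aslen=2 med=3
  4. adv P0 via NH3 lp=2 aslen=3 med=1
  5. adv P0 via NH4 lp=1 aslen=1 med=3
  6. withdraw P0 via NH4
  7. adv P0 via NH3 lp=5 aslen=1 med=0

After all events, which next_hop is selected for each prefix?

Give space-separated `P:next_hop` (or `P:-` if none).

Answer: P0:NH3 P1:NH0

Derivation:
Op 1: best P0=NH0 P1=-
Op 2: best P0=NH4 P1=-
Op 3: best P0=NH4 P1=NH0
Op 4: best P0=NH4 P1=NH0
Op 5: best P0=NH3 P1=NH0
Op 6: best P0=NH3 P1=NH0
Op 7: best P0=NH3 P1=NH0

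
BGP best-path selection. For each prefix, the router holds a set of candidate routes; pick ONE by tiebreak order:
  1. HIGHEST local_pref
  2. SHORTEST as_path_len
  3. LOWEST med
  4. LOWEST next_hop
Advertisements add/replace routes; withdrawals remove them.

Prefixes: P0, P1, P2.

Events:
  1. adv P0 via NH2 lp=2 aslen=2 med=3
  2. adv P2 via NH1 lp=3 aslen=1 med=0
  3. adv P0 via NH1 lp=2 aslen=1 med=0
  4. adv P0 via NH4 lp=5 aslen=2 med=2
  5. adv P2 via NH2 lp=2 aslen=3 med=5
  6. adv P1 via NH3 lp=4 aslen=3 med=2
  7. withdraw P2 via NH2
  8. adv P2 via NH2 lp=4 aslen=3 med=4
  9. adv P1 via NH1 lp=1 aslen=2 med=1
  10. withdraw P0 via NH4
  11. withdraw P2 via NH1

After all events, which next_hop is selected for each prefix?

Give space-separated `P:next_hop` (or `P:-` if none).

Answer: P0:NH1 P1:NH3 P2:NH2

Derivation:
Op 1: best P0=NH2 P1=- P2=-
Op 2: best P0=NH2 P1=- P2=NH1
Op 3: best P0=NH1 P1=- P2=NH1
Op 4: best P0=NH4 P1=- P2=NH1
Op 5: best P0=NH4 P1=- P2=NH1
Op 6: best P0=NH4 P1=NH3 P2=NH1
Op 7: best P0=NH4 P1=NH3 P2=NH1
Op 8: best P0=NH4 P1=NH3 P2=NH2
Op 9: best P0=NH4 P1=NH3 P2=NH2
Op 10: best P0=NH1 P1=NH3 P2=NH2
Op 11: best P0=NH1 P1=NH3 P2=NH2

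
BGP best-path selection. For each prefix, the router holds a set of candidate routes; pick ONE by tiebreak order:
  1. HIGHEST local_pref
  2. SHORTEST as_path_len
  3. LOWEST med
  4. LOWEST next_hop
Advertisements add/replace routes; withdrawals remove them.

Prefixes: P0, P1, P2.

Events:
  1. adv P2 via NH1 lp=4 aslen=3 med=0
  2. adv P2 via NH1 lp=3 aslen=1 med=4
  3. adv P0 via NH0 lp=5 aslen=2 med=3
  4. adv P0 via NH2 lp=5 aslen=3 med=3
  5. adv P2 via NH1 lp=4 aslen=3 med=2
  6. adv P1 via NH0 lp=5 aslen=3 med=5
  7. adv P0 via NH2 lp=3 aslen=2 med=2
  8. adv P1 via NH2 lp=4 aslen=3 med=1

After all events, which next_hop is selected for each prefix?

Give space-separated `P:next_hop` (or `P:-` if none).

Op 1: best P0=- P1=- P2=NH1
Op 2: best P0=- P1=- P2=NH1
Op 3: best P0=NH0 P1=- P2=NH1
Op 4: best P0=NH0 P1=- P2=NH1
Op 5: best P0=NH0 P1=- P2=NH1
Op 6: best P0=NH0 P1=NH0 P2=NH1
Op 7: best P0=NH0 P1=NH0 P2=NH1
Op 8: best P0=NH0 P1=NH0 P2=NH1

Answer: P0:NH0 P1:NH0 P2:NH1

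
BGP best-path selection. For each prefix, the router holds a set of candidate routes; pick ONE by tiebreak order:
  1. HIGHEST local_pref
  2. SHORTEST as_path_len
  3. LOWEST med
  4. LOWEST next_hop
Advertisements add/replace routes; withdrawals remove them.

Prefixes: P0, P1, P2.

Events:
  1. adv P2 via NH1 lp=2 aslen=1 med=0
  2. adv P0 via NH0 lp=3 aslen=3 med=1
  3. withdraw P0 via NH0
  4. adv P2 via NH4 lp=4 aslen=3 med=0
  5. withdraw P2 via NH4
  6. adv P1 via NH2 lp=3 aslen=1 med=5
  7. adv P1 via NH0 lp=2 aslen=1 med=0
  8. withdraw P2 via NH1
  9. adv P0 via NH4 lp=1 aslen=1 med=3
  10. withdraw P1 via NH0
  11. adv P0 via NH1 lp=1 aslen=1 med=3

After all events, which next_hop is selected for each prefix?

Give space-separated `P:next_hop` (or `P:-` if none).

Op 1: best P0=- P1=- P2=NH1
Op 2: best P0=NH0 P1=- P2=NH1
Op 3: best P0=- P1=- P2=NH1
Op 4: best P0=- P1=- P2=NH4
Op 5: best P0=- P1=- P2=NH1
Op 6: best P0=- P1=NH2 P2=NH1
Op 7: best P0=- P1=NH2 P2=NH1
Op 8: best P0=- P1=NH2 P2=-
Op 9: best P0=NH4 P1=NH2 P2=-
Op 10: best P0=NH4 P1=NH2 P2=-
Op 11: best P0=NH1 P1=NH2 P2=-

Answer: P0:NH1 P1:NH2 P2:-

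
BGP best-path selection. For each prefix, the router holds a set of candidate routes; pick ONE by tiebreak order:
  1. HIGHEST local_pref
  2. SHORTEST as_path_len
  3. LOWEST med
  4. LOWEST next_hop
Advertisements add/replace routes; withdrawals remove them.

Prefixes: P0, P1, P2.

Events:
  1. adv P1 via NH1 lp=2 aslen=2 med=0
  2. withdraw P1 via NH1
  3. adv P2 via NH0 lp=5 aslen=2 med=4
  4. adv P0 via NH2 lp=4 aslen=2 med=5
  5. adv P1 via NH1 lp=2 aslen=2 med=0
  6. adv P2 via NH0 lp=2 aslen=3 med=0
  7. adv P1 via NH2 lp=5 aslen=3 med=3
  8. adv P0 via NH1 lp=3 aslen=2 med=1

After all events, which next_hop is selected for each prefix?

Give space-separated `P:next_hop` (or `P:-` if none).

Answer: P0:NH2 P1:NH2 P2:NH0

Derivation:
Op 1: best P0=- P1=NH1 P2=-
Op 2: best P0=- P1=- P2=-
Op 3: best P0=- P1=- P2=NH0
Op 4: best P0=NH2 P1=- P2=NH0
Op 5: best P0=NH2 P1=NH1 P2=NH0
Op 6: best P0=NH2 P1=NH1 P2=NH0
Op 7: best P0=NH2 P1=NH2 P2=NH0
Op 8: best P0=NH2 P1=NH2 P2=NH0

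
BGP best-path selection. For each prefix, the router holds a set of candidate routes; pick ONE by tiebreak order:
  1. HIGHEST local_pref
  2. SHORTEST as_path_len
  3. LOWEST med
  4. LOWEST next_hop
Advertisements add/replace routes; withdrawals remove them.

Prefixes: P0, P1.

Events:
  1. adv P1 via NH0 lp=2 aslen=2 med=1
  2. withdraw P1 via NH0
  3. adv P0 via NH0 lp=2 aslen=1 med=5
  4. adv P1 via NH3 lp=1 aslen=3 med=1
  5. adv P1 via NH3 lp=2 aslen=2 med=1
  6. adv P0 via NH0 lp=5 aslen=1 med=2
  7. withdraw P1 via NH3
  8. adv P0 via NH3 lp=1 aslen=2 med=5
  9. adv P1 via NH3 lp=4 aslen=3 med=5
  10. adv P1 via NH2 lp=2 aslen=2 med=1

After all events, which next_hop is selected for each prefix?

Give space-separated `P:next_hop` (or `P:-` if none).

Answer: P0:NH0 P1:NH3

Derivation:
Op 1: best P0=- P1=NH0
Op 2: best P0=- P1=-
Op 3: best P0=NH0 P1=-
Op 4: best P0=NH0 P1=NH3
Op 5: best P0=NH0 P1=NH3
Op 6: best P0=NH0 P1=NH3
Op 7: best P0=NH0 P1=-
Op 8: best P0=NH0 P1=-
Op 9: best P0=NH0 P1=NH3
Op 10: best P0=NH0 P1=NH3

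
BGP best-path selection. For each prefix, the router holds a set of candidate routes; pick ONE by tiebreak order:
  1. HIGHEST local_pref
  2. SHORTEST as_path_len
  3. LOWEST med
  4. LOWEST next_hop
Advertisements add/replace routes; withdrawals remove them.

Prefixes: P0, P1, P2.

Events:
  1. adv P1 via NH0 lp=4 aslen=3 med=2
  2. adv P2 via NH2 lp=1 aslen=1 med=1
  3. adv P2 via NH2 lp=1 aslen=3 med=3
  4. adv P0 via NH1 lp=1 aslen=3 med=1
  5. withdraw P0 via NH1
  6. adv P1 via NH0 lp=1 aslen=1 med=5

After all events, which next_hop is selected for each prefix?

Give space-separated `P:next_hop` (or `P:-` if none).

Answer: P0:- P1:NH0 P2:NH2

Derivation:
Op 1: best P0=- P1=NH0 P2=-
Op 2: best P0=- P1=NH0 P2=NH2
Op 3: best P0=- P1=NH0 P2=NH2
Op 4: best P0=NH1 P1=NH0 P2=NH2
Op 5: best P0=- P1=NH0 P2=NH2
Op 6: best P0=- P1=NH0 P2=NH2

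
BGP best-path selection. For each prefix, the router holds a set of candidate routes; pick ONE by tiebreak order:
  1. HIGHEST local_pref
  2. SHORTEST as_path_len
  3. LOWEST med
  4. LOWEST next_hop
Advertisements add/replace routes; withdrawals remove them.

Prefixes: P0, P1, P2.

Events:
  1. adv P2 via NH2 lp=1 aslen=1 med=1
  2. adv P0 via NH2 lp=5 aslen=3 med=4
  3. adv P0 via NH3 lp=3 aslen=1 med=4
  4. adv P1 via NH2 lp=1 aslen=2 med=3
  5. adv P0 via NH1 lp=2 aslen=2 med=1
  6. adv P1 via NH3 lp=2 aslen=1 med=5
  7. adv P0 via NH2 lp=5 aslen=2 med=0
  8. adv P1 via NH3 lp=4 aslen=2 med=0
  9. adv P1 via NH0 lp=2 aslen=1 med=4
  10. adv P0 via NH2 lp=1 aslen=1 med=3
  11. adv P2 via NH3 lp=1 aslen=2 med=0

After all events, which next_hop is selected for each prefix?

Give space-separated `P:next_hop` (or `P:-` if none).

Answer: P0:NH3 P1:NH3 P2:NH2

Derivation:
Op 1: best P0=- P1=- P2=NH2
Op 2: best P0=NH2 P1=- P2=NH2
Op 3: best P0=NH2 P1=- P2=NH2
Op 4: best P0=NH2 P1=NH2 P2=NH2
Op 5: best P0=NH2 P1=NH2 P2=NH2
Op 6: best P0=NH2 P1=NH3 P2=NH2
Op 7: best P0=NH2 P1=NH3 P2=NH2
Op 8: best P0=NH2 P1=NH3 P2=NH2
Op 9: best P0=NH2 P1=NH3 P2=NH2
Op 10: best P0=NH3 P1=NH3 P2=NH2
Op 11: best P0=NH3 P1=NH3 P2=NH2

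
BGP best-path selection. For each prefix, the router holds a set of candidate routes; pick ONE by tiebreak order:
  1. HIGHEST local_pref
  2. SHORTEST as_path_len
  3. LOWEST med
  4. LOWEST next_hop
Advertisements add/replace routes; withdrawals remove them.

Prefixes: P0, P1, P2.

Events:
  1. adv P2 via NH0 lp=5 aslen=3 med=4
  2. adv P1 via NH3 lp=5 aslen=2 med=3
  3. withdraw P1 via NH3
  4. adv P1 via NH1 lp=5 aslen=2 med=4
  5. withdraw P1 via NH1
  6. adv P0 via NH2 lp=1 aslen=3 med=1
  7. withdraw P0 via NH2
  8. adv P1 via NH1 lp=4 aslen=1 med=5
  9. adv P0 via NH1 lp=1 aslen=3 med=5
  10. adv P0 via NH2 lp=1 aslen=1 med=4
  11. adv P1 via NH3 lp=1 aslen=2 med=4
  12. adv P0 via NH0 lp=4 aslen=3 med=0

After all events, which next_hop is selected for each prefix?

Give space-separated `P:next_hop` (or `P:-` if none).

Answer: P0:NH0 P1:NH1 P2:NH0

Derivation:
Op 1: best P0=- P1=- P2=NH0
Op 2: best P0=- P1=NH3 P2=NH0
Op 3: best P0=- P1=- P2=NH0
Op 4: best P0=- P1=NH1 P2=NH0
Op 5: best P0=- P1=- P2=NH0
Op 6: best P0=NH2 P1=- P2=NH0
Op 7: best P0=- P1=- P2=NH0
Op 8: best P0=- P1=NH1 P2=NH0
Op 9: best P0=NH1 P1=NH1 P2=NH0
Op 10: best P0=NH2 P1=NH1 P2=NH0
Op 11: best P0=NH2 P1=NH1 P2=NH0
Op 12: best P0=NH0 P1=NH1 P2=NH0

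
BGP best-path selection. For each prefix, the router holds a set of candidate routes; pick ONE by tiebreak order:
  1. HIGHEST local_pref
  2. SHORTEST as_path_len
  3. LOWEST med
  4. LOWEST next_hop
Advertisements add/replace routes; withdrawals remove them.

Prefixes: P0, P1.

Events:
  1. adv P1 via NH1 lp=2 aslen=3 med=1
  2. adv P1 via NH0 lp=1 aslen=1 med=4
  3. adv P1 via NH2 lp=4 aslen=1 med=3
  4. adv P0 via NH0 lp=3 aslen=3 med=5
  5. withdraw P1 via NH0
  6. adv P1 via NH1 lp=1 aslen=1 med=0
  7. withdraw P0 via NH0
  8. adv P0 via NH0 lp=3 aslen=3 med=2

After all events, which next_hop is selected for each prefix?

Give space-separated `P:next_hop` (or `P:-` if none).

Op 1: best P0=- P1=NH1
Op 2: best P0=- P1=NH1
Op 3: best P0=- P1=NH2
Op 4: best P0=NH0 P1=NH2
Op 5: best P0=NH0 P1=NH2
Op 6: best P0=NH0 P1=NH2
Op 7: best P0=- P1=NH2
Op 8: best P0=NH0 P1=NH2

Answer: P0:NH0 P1:NH2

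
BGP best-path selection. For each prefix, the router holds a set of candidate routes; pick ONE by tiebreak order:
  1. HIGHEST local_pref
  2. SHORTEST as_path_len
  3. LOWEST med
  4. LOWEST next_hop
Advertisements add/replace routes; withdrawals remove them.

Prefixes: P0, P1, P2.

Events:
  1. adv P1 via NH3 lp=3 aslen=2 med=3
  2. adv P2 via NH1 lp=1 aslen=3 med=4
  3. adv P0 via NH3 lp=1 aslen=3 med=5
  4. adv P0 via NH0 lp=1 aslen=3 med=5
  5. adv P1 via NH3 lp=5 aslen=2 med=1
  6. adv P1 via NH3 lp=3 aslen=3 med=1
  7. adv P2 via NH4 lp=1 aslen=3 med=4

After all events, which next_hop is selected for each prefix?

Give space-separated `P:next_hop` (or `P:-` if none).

Op 1: best P0=- P1=NH3 P2=-
Op 2: best P0=- P1=NH3 P2=NH1
Op 3: best P0=NH3 P1=NH3 P2=NH1
Op 4: best P0=NH0 P1=NH3 P2=NH1
Op 5: best P0=NH0 P1=NH3 P2=NH1
Op 6: best P0=NH0 P1=NH3 P2=NH1
Op 7: best P0=NH0 P1=NH3 P2=NH1

Answer: P0:NH0 P1:NH3 P2:NH1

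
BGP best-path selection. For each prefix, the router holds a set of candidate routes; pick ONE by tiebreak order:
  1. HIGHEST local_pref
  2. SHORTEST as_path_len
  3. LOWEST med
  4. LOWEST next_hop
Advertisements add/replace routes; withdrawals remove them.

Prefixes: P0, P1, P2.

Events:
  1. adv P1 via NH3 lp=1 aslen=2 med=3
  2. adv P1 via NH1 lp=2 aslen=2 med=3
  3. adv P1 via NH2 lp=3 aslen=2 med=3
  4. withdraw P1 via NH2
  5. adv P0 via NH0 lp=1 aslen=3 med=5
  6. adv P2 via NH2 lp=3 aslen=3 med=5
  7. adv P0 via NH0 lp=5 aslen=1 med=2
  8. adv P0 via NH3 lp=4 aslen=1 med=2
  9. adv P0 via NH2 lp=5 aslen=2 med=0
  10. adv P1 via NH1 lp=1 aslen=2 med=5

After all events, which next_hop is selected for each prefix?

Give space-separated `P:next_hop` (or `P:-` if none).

Op 1: best P0=- P1=NH3 P2=-
Op 2: best P0=- P1=NH1 P2=-
Op 3: best P0=- P1=NH2 P2=-
Op 4: best P0=- P1=NH1 P2=-
Op 5: best P0=NH0 P1=NH1 P2=-
Op 6: best P0=NH0 P1=NH1 P2=NH2
Op 7: best P0=NH0 P1=NH1 P2=NH2
Op 8: best P0=NH0 P1=NH1 P2=NH2
Op 9: best P0=NH0 P1=NH1 P2=NH2
Op 10: best P0=NH0 P1=NH3 P2=NH2

Answer: P0:NH0 P1:NH3 P2:NH2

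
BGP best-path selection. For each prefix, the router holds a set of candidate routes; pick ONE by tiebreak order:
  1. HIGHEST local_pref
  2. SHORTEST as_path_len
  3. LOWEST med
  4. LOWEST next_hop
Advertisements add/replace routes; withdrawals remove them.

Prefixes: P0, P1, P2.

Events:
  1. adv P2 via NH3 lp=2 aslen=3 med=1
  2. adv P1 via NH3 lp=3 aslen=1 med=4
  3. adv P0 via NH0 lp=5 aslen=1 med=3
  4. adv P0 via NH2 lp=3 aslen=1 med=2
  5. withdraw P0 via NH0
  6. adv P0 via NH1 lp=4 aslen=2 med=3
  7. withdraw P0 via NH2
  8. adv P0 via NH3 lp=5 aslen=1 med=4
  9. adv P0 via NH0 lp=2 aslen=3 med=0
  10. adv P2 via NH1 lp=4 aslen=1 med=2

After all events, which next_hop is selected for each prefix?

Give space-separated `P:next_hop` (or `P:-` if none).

Answer: P0:NH3 P1:NH3 P2:NH1

Derivation:
Op 1: best P0=- P1=- P2=NH3
Op 2: best P0=- P1=NH3 P2=NH3
Op 3: best P0=NH0 P1=NH3 P2=NH3
Op 4: best P0=NH0 P1=NH3 P2=NH3
Op 5: best P0=NH2 P1=NH3 P2=NH3
Op 6: best P0=NH1 P1=NH3 P2=NH3
Op 7: best P0=NH1 P1=NH3 P2=NH3
Op 8: best P0=NH3 P1=NH3 P2=NH3
Op 9: best P0=NH3 P1=NH3 P2=NH3
Op 10: best P0=NH3 P1=NH3 P2=NH1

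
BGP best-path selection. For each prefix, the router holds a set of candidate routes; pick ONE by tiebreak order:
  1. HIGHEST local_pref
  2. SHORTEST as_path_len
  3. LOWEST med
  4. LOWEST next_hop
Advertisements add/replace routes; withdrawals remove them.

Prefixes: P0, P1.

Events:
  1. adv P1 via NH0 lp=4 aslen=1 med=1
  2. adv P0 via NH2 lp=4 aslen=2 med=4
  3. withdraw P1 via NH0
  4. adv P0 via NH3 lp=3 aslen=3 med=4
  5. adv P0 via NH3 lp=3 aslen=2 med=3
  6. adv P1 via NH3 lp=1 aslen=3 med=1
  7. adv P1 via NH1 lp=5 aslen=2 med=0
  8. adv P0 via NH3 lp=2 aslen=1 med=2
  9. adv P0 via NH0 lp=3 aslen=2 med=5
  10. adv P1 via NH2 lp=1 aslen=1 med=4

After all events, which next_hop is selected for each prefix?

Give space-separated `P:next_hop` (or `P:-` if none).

Op 1: best P0=- P1=NH0
Op 2: best P0=NH2 P1=NH0
Op 3: best P0=NH2 P1=-
Op 4: best P0=NH2 P1=-
Op 5: best P0=NH2 P1=-
Op 6: best P0=NH2 P1=NH3
Op 7: best P0=NH2 P1=NH1
Op 8: best P0=NH2 P1=NH1
Op 9: best P0=NH2 P1=NH1
Op 10: best P0=NH2 P1=NH1

Answer: P0:NH2 P1:NH1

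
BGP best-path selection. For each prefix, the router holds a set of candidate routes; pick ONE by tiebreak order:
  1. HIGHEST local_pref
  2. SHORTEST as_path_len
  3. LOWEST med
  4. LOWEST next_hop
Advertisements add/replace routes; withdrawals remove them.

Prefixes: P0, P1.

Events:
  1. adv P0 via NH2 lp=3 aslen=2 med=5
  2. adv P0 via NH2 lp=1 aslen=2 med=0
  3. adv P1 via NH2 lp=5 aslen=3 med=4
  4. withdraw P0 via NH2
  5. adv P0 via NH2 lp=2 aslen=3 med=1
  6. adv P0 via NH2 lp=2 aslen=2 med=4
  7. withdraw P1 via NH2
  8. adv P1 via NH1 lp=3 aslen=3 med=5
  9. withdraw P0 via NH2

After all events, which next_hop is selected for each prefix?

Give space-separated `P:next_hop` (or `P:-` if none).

Op 1: best P0=NH2 P1=-
Op 2: best P0=NH2 P1=-
Op 3: best P0=NH2 P1=NH2
Op 4: best P0=- P1=NH2
Op 5: best P0=NH2 P1=NH2
Op 6: best P0=NH2 P1=NH2
Op 7: best P0=NH2 P1=-
Op 8: best P0=NH2 P1=NH1
Op 9: best P0=- P1=NH1

Answer: P0:- P1:NH1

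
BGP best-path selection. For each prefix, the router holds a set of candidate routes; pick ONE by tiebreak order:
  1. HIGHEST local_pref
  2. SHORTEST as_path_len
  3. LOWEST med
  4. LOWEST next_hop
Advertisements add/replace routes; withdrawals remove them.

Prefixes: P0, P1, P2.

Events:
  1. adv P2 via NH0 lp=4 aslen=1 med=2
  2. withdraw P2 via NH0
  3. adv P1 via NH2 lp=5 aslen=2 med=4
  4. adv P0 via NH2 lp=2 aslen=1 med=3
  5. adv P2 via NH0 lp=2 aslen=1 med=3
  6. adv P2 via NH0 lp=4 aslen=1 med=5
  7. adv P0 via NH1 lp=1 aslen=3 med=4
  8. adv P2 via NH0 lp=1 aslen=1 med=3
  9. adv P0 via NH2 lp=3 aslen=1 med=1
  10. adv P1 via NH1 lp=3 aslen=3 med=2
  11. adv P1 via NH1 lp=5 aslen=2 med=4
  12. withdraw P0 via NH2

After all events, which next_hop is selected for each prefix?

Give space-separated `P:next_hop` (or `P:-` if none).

Op 1: best P0=- P1=- P2=NH0
Op 2: best P0=- P1=- P2=-
Op 3: best P0=- P1=NH2 P2=-
Op 4: best P0=NH2 P1=NH2 P2=-
Op 5: best P0=NH2 P1=NH2 P2=NH0
Op 6: best P0=NH2 P1=NH2 P2=NH0
Op 7: best P0=NH2 P1=NH2 P2=NH0
Op 8: best P0=NH2 P1=NH2 P2=NH0
Op 9: best P0=NH2 P1=NH2 P2=NH0
Op 10: best P0=NH2 P1=NH2 P2=NH0
Op 11: best P0=NH2 P1=NH1 P2=NH0
Op 12: best P0=NH1 P1=NH1 P2=NH0

Answer: P0:NH1 P1:NH1 P2:NH0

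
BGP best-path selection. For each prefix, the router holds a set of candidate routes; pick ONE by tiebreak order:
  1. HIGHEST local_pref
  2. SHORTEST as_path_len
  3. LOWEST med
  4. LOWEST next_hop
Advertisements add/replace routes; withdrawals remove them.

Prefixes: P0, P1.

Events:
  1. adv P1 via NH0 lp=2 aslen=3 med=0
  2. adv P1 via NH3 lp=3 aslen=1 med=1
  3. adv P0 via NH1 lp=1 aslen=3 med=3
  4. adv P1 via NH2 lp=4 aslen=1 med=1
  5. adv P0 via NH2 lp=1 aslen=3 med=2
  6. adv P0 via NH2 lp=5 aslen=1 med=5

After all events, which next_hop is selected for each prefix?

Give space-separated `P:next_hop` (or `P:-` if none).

Op 1: best P0=- P1=NH0
Op 2: best P0=- P1=NH3
Op 3: best P0=NH1 P1=NH3
Op 4: best P0=NH1 P1=NH2
Op 5: best P0=NH2 P1=NH2
Op 6: best P0=NH2 P1=NH2

Answer: P0:NH2 P1:NH2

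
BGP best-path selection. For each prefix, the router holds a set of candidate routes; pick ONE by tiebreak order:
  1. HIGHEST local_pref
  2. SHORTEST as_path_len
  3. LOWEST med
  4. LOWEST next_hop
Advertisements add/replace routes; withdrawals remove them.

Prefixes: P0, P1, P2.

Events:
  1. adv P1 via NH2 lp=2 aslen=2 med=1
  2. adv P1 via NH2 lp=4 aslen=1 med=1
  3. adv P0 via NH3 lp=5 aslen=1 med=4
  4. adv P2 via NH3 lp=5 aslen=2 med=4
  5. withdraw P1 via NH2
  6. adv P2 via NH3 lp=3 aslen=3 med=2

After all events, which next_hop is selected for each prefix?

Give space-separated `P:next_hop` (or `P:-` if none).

Op 1: best P0=- P1=NH2 P2=-
Op 2: best P0=- P1=NH2 P2=-
Op 3: best P0=NH3 P1=NH2 P2=-
Op 4: best P0=NH3 P1=NH2 P2=NH3
Op 5: best P0=NH3 P1=- P2=NH3
Op 6: best P0=NH3 P1=- P2=NH3

Answer: P0:NH3 P1:- P2:NH3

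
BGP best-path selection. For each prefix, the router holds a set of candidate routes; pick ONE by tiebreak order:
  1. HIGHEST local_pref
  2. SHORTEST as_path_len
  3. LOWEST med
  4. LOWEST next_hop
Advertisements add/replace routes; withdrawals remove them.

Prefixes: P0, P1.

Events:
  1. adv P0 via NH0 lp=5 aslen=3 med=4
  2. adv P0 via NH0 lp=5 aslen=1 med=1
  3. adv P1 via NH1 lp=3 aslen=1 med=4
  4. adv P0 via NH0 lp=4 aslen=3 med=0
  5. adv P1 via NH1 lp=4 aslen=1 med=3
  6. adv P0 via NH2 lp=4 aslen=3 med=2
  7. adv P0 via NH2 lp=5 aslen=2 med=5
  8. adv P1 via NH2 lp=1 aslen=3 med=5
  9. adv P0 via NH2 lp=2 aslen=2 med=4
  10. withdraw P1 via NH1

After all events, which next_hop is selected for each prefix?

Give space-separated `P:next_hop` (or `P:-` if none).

Op 1: best P0=NH0 P1=-
Op 2: best P0=NH0 P1=-
Op 3: best P0=NH0 P1=NH1
Op 4: best P0=NH0 P1=NH1
Op 5: best P0=NH0 P1=NH1
Op 6: best P0=NH0 P1=NH1
Op 7: best P0=NH2 P1=NH1
Op 8: best P0=NH2 P1=NH1
Op 9: best P0=NH0 P1=NH1
Op 10: best P0=NH0 P1=NH2

Answer: P0:NH0 P1:NH2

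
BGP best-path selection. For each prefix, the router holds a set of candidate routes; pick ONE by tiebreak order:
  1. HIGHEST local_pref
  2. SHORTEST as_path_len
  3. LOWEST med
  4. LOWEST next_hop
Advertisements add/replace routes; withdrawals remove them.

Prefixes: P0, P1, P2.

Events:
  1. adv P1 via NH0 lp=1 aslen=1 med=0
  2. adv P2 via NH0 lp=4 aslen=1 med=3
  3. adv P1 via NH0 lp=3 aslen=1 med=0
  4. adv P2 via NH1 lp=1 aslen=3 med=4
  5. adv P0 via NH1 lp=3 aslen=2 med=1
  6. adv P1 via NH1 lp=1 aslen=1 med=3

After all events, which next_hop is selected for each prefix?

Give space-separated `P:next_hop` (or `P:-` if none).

Answer: P0:NH1 P1:NH0 P2:NH0

Derivation:
Op 1: best P0=- P1=NH0 P2=-
Op 2: best P0=- P1=NH0 P2=NH0
Op 3: best P0=- P1=NH0 P2=NH0
Op 4: best P0=- P1=NH0 P2=NH0
Op 5: best P0=NH1 P1=NH0 P2=NH0
Op 6: best P0=NH1 P1=NH0 P2=NH0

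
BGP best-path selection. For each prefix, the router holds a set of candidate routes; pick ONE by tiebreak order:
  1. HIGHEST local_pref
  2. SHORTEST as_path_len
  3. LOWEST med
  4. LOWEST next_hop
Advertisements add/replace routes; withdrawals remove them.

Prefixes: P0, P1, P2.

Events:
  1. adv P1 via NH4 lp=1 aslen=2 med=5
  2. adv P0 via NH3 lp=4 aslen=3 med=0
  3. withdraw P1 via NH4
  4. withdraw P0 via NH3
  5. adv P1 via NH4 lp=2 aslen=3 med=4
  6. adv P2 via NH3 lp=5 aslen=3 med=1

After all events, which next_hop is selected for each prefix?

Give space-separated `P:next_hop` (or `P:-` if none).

Op 1: best P0=- P1=NH4 P2=-
Op 2: best P0=NH3 P1=NH4 P2=-
Op 3: best P0=NH3 P1=- P2=-
Op 4: best P0=- P1=- P2=-
Op 5: best P0=- P1=NH4 P2=-
Op 6: best P0=- P1=NH4 P2=NH3

Answer: P0:- P1:NH4 P2:NH3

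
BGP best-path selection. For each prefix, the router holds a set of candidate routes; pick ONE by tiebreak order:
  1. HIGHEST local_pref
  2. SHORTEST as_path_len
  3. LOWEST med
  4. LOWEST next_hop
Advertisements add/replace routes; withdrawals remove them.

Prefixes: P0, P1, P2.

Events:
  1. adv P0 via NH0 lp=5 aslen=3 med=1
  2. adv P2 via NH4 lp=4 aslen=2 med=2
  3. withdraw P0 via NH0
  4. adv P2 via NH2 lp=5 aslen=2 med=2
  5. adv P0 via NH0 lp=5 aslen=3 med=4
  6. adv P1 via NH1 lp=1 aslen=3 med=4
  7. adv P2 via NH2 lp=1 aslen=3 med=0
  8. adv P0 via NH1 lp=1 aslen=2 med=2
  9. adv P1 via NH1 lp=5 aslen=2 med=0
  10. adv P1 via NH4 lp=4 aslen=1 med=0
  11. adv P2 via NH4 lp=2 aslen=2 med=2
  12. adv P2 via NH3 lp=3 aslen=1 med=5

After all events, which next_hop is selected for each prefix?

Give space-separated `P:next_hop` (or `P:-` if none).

Op 1: best P0=NH0 P1=- P2=-
Op 2: best P0=NH0 P1=- P2=NH4
Op 3: best P0=- P1=- P2=NH4
Op 4: best P0=- P1=- P2=NH2
Op 5: best P0=NH0 P1=- P2=NH2
Op 6: best P0=NH0 P1=NH1 P2=NH2
Op 7: best P0=NH0 P1=NH1 P2=NH4
Op 8: best P0=NH0 P1=NH1 P2=NH4
Op 9: best P0=NH0 P1=NH1 P2=NH4
Op 10: best P0=NH0 P1=NH1 P2=NH4
Op 11: best P0=NH0 P1=NH1 P2=NH4
Op 12: best P0=NH0 P1=NH1 P2=NH3

Answer: P0:NH0 P1:NH1 P2:NH3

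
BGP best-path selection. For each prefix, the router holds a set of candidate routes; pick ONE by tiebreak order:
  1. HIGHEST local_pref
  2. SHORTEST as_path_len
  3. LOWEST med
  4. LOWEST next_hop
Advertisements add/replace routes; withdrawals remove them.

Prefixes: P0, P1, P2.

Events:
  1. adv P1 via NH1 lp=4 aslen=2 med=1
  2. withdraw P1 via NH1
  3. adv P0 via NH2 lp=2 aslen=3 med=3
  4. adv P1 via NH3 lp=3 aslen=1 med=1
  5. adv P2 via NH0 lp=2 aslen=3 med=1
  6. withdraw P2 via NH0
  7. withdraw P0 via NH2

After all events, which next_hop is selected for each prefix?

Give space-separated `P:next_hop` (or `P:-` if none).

Answer: P0:- P1:NH3 P2:-

Derivation:
Op 1: best P0=- P1=NH1 P2=-
Op 2: best P0=- P1=- P2=-
Op 3: best P0=NH2 P1=- P2=-
Op 4: best P0=NH2 P1=NH3 P2=-
Op 5: best P0=NH2 P1=NH3 P2=NH0
Op 6: best P0=NH2 P1=NH3 P2=-
Op 7: best P0=- P1=NH3 P2=-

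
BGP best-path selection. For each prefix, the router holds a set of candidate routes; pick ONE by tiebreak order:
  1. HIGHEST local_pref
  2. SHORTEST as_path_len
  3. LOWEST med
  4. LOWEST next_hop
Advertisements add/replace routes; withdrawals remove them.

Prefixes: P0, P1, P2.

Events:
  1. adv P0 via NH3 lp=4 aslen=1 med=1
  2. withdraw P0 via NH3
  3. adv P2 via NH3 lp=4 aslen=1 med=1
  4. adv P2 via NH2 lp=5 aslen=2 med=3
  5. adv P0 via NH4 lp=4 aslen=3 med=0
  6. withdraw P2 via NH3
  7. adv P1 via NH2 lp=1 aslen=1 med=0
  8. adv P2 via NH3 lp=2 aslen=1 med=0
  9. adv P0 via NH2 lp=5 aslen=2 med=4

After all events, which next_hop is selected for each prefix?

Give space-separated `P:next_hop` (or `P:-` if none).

Answer: P0:NH2 P1:NH2 P2:NH2

Derivation:
Op 1: best P0=NH3 P1=- P2=-
Op 2: best P0=- P1=- P2=-
Op 3: best P0=- P1=- P2=NH3
Op 4: best P0=- P1=- P2=NH2
Op 5: best P0=NH4 P1=- P2=NH2
Op 6: best P0=NH4 P1=- P2=NH2
Op 7: best P0=NH4 P1=NH2 P2=NH2
Op 8: best P0=NH4 P1=NH2 P2=NH2
Op 9: best P0=NH2 P1=NH2 P2=NH2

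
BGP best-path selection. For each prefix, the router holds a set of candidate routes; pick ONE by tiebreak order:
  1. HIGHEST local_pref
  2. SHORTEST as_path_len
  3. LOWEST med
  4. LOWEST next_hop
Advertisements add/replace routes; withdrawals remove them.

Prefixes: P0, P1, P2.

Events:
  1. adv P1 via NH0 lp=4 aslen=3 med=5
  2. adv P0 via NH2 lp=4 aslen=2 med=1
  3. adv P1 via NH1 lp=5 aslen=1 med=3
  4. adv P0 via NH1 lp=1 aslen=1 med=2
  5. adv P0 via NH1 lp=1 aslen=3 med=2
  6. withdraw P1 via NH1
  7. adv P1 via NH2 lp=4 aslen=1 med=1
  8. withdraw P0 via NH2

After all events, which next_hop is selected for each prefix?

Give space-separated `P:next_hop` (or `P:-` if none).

Op 1: best P0=- P1=NH0 P2=-
Op 2: best P0=NH2 P1=NH0 P2=-
Op 3: best P0=NH2 P1=NH1 P2=-
Op 4: best P0=NH2 P1=NH1 P2=-
Op 5: best P0=NH2 P1=NH1 P2=-
Op 6: best P0=NH2 P1=NH0 P2=-
Op 7: best P0=NH2 P1=NH2 P2=-
Op 8: best P0=NH1 P1=NH2 P2=-

Answer: P0:NH1 P1:NH2 P2:-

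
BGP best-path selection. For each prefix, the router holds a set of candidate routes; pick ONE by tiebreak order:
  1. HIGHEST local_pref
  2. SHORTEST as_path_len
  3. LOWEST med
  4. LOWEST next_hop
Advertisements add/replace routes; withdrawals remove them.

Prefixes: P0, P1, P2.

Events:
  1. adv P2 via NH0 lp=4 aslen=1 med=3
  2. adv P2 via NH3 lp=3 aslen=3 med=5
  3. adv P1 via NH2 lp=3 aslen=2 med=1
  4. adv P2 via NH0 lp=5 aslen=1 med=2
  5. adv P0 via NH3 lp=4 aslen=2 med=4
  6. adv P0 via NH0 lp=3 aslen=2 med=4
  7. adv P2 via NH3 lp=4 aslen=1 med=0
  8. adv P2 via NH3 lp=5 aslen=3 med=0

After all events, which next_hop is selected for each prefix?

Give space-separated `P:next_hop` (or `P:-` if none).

Answer: P0:NH3 P1:NH2 P2:NH0

Derivation:
Op 1: best P0=- P1=- P2=NH0
Op 2: best P0=- P1=- P2=NH0
Op 3: best P0=- P1=NH2 P2=NH0
Op 4: best P0=- P1=NH2 P2=NH0
Op 5: best P0=NH3 P1=NH2 P2=NH0
Op 6: best P0=NH3 P1=NH2 P2=NH0
Op 7: best P0=NH3 P1=NH2 P2=NH0
Op 8: best P0=NH3 P1=NH2 P2=NH0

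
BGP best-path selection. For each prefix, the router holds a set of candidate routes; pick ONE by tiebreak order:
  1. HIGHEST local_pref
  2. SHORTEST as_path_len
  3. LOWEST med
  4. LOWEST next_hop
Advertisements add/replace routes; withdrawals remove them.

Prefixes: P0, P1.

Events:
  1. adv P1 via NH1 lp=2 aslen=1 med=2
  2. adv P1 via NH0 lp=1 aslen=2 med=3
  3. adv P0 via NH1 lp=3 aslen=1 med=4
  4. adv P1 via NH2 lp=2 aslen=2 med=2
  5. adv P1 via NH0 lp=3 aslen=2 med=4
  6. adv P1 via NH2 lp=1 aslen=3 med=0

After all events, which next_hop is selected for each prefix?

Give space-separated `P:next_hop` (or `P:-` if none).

Answer: P0:NH1 P1:NH0

Derivation:
Op 1: best P0=- P1=NH1
Op 2: best P0=- P1=NH1
Op 3: best P0=NH1 P1=NH1
Op 4: best P0=NH1 P1=NH1
Op 5: best P0=NH1 P1=NH0
Op 6: best P0=NH1 P1=NH0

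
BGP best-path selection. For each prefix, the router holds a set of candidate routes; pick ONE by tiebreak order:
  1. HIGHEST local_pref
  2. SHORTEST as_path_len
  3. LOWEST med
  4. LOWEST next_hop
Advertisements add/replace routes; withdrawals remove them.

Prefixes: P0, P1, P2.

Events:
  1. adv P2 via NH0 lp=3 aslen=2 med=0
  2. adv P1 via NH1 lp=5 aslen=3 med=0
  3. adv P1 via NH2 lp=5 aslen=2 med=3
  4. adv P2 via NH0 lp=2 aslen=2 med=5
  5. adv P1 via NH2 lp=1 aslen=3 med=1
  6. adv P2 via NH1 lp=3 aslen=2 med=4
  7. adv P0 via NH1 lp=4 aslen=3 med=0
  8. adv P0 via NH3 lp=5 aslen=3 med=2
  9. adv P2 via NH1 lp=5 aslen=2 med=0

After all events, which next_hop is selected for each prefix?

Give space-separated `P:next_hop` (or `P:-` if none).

Op 1: best P0=- P1=- P2=NH0
Op 2: best P0=- P1=NH1 P2=NH0
Op 3: best P0=- P1=NH2 P2=NH0
Op 4: best P0=- P1=NH2 P2=NH0
Op 5: best P0=- P1=NH1 P2=NH0
Op 6: best P0=- P1=NH1 P2=NH1
Op 7: best P0=NH1 P1=NH1 P2=NH1
Op 8: best P0=NH3 P1=NH1 P2=NH1
Op 9: best P0=NH3 P1=NH1 P2=NH1

Answer: P0:NH3 P1:NH1 P2:NH1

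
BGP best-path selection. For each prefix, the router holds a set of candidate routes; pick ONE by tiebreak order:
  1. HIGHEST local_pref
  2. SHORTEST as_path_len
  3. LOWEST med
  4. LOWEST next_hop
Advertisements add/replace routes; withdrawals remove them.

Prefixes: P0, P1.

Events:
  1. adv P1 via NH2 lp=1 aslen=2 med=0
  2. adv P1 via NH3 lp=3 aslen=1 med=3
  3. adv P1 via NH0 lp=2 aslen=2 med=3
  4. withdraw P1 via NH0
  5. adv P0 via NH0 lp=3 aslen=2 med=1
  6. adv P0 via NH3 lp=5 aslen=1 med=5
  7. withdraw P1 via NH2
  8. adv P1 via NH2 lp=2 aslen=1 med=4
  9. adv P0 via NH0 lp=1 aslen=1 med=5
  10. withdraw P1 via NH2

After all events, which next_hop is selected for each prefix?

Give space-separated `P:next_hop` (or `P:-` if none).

Answer: P0:NH3 P1:NH3

Derivation:
Op 1: best P0=- P1=NH2
Op 2: best P0=- P1=NH3
Op 3: best P0=- P1=NH3
Op 4: best P0=- P1=NH3
Op 5: best P0=NH0 P1=NH3
Op 6: best P0=NH3 P1=NH3
Op 7: best P0=NH3 P1=NH3
Op 8: best P0=NH3 P1=NH3
Op 9: best P0=NH3 P1=NH3
Op 10: best P0=NH3 P1=NH3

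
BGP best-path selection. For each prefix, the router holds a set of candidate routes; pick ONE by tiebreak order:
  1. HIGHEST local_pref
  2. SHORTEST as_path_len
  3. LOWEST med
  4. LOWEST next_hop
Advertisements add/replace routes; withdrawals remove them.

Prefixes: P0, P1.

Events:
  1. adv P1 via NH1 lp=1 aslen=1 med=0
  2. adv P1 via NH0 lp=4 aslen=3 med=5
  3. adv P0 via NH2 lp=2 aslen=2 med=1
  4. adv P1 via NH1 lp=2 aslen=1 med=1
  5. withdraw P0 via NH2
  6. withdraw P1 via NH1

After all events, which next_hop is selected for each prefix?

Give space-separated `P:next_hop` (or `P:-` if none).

Op 1: best P0=- P1=NH1
Op 2: best P0=- P1=NH0
Op 3: best P0=NH2 P1=NH0
Op 4: best P0=NH2 P1=NH0
Op 5: best P0=- P1=NH0
Op 6: best P0=- P1=NH0

Answer: P0:- P1:NH0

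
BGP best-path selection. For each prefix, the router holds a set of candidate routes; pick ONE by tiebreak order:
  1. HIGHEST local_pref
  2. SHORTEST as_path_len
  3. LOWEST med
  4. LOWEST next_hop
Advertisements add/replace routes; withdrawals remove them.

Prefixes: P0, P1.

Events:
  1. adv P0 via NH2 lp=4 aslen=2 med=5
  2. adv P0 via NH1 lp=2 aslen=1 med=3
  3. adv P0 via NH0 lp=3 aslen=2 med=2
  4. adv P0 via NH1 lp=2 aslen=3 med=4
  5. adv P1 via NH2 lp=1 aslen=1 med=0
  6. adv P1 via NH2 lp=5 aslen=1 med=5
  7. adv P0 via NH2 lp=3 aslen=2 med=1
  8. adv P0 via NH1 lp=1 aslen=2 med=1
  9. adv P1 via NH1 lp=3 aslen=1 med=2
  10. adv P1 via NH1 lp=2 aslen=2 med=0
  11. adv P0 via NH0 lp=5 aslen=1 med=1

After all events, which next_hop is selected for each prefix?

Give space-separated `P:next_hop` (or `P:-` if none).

Op 1: best P0=NH2 P1=-
Op 2: best P0=NH2 P1=-
Op 3: best P0=NH2 P1=-
Op 4: best P0=NH2 P1=-
Op 5: best P0=NH2 P1=NH2
Op 6: best P0=NH2 P1=NH2
Op 7: best P0=NH2 P1=NH2
Op 8: best P0=NH2 P1=NH2
Op 9: best P0=NH2 P1=NH2
Op 10: best P0=NH2 P1=NH2
Op 11: best P0=NH0 P1=NH2

Answer: P0:NH0 P1:NH2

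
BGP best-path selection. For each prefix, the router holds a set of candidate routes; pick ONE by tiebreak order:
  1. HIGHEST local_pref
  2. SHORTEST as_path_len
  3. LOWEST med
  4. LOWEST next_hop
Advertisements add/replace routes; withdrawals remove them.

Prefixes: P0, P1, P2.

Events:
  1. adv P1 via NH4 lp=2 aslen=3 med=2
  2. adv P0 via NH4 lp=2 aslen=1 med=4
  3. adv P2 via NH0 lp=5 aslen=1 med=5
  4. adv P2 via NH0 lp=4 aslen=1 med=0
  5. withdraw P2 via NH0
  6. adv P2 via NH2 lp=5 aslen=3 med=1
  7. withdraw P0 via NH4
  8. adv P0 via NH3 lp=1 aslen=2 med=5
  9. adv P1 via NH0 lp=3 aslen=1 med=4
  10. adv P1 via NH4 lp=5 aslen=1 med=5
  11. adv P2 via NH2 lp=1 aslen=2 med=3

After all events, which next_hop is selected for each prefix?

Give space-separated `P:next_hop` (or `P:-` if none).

Answer: P0:NH3 P1:NH4 P2:NH2

Derivation:
Op 1: best P0=- P1=NH4 P2=-
Op 2: best P0=NH4 P1=NH4 P2=-
Op 3: best P0=NH4 P1=NH4 P2=NH0
Op 4: best P0=NH4 P1=NH4 P2=NH0
Op 5: best P0=NH4 P1=NH4 P2=-
Op 6: best P0=NH4 P1=NH4 P2=NH2
Op 7: best P0=- P1=NH4 P2=NH2
Op 8: best P0=NH3 P1=NH4 P2=NH2
Op 9: best P0=NH3 P1=NH0 P2=NH2
Op 10: best P0=NH3 P1=NH4 P2=NH2
Op 11: best P0=NH3 P1=NH4 P2=NH2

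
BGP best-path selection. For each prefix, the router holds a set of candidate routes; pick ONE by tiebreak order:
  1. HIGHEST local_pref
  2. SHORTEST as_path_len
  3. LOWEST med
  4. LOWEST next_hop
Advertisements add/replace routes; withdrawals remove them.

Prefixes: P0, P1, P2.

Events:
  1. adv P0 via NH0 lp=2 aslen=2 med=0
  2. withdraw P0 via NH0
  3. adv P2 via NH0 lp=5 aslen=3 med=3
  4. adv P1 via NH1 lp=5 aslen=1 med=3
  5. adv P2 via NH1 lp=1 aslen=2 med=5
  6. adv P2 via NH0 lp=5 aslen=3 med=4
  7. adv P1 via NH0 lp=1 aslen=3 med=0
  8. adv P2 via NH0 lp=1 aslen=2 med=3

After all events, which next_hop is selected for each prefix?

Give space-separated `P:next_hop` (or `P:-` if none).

Answer: P0:- P1:NH1 P2:NH0

Derivation:
Op 1: best P0=NH0 P1=- P2=-
Op 2: best P0=- P1=- P2=-
Op 3: best P0=- P1=- P2=NH0
Op 4: best P0=- P1=NH1 P2=NH0
Op 5: best P0=- P1=NH1 P2=NH0
Op 6: best P0=- P1=NH1 P2=NH0
Op 7: best P0=- P1=NH1 P2=NH0
Op 8: best P0=- P1=NH1 P2=NH0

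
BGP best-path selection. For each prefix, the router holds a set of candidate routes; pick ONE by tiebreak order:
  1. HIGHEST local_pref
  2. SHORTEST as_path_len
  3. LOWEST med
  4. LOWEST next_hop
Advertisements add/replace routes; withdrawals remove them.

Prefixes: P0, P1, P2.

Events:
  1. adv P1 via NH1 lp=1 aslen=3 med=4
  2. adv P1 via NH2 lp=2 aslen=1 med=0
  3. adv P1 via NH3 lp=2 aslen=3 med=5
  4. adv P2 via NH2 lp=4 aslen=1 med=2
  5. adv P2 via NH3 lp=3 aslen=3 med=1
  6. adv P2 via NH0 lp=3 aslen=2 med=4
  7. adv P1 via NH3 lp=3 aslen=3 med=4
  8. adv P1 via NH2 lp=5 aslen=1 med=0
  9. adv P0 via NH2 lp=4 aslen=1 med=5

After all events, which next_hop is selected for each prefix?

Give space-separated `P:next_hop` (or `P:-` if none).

Op 1: best P0=- P1=NH1 P2=-
Op 2: best P0=- P1=NH2 P2=-
Op 3: best P0=- P1=NH2 P2=-
Op 4: best P0=- P1=NH2 P2=NH2
Op 5: best P0=- P1=NH2 P2=NH2
Op 6: best P0=- P1=NH2 P2=NH2
Op 7: best P0=- P1=NH3 P2=NH2
Op 8: best P0=- P1=NH2 P2=NH2
Op 9: best P0=NH2 P1=NH2 P2=NH2

Answer: P0:NH2 P1:NH2 P2:NH2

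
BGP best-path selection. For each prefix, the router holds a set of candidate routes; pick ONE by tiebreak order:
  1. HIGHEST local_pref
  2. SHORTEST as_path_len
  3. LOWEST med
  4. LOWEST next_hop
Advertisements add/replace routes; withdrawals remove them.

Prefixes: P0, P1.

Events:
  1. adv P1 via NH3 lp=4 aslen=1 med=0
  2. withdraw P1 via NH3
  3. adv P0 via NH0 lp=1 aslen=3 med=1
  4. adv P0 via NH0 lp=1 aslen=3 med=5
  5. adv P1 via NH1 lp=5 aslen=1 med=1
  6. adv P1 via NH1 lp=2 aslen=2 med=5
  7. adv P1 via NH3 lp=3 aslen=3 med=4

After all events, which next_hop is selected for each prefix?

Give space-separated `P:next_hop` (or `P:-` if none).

Op 1: best P0=- P1=NH3
Op 2: best P0=- P1=-
Op 3: best P0=NH0 P1=-
Op 4: best P0=NH0 P1=-
Op 5: best P0=NH0 P1=NH1
Op 6: best P0=NH0 P1=NH1
Op 7: best P0=NH0 P1=NH3

Answer: P0:NH0 P1:NH3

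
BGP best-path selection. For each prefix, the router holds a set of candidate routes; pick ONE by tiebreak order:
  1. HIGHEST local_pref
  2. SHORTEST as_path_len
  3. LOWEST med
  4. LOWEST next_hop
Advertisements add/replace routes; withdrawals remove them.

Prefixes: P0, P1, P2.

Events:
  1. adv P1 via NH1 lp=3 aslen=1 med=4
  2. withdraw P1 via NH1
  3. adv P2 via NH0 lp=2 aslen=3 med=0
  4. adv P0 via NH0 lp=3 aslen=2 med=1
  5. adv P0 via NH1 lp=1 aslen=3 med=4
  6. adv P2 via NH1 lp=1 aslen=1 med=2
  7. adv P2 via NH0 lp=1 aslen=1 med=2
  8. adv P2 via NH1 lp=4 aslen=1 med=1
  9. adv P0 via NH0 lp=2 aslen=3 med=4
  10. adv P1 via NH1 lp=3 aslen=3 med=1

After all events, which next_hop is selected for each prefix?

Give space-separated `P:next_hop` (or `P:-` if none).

Op 1: best P0=- P1=NH1 P2=-
Op 2: best P0=- P1=- P2=-
Op 3: best P0=- P1=- P2=NH0
Op 4: best P0=NH0 P1=- P2=NH0
Op 5: best P0=NH0 P1=- P2=NH0
Op 6: best P0=NH0 P1=- P2=NH0
Op 7: best P0=NH0 P1=- P2=NH0
Op 8: best P0=NH0 P1=- P2=NH1
Op 9: best P0=NH0 P1=- P2=NH1
Op 10: best P0=NH0 P1=NH1 P2=NH1

Answer: P0:NH0 P1:NH1 P2:NH1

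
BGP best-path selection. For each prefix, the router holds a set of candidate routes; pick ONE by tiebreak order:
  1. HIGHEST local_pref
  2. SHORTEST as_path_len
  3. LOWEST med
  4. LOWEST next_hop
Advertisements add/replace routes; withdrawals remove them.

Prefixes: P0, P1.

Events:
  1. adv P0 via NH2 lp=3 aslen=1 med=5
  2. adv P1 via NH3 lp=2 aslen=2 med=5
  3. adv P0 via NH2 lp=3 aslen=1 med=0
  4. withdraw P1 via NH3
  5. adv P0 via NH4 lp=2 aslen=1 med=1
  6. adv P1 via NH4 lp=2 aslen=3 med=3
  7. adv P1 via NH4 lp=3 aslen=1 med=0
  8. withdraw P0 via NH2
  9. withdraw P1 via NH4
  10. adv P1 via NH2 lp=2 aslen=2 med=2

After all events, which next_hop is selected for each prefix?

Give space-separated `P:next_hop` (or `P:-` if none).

Answer: P0:NH4 P1:NH2

Derivation:
Op 1: best P0=NH2 P1=-
Op 2: best P0=NH2 P1=NH3
Op 3: best P0=NH2 P1=NH3
Op 4: best P0=NH2 P1=-
Op 5: best P0=NH2 P1=-
Op 6: best P0=NH2 P1=NH4
Op 7: best P0=NH2 P1=NH4
Op 8: best P0=NH4 P1=NH4
Op 9: best P0=NH4 P1=-
Op 10: best P0=NH4 P1=NH2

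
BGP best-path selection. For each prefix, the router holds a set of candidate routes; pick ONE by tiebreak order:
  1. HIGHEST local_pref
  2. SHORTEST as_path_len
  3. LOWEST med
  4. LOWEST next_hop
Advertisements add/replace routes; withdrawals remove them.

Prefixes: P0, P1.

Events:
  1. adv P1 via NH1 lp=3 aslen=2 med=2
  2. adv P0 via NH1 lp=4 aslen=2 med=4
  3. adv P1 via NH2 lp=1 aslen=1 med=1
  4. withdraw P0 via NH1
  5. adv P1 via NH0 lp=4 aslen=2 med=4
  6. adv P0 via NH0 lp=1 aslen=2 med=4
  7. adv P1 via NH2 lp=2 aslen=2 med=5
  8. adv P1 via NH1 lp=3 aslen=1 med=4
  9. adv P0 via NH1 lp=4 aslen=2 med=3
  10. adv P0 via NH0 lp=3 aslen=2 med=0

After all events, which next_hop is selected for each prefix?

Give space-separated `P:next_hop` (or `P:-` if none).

Op 1: best P0=- P1=NH1
Op 2: best P0=NH1 P1=NH1
Op 3: best P0=NH1 P1=NH1
Op 4: best P0=- P1=NH1
Op 5: best P0=- P1=NH0
Op 6: best P0=NH0 P1=NH0
Op 7: best P0=NH0 P1=NH0
Op 8: best P0=NH0 P1=NH0
Op 9: best P0=NH1 P1=NH0
Op 10: best P0=NH1 P1=NH0

Answer: P0:NH1 P1:NH0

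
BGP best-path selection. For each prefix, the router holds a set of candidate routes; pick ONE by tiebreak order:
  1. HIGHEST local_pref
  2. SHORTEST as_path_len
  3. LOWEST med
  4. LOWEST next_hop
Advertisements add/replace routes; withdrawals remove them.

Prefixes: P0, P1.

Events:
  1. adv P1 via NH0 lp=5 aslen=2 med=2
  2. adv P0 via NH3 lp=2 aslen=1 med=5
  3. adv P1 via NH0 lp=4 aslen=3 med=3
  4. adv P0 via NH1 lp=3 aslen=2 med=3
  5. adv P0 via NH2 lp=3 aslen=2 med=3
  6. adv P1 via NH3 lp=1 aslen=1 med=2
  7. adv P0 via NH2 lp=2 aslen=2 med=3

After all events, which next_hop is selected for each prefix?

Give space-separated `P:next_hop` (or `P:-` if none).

Answer: P0:NH1 P1:NH0

Derivation:
Op 1: best P0=- P1=NH0
Op 2: best P0=NH3 P1=NH0
Op 3: best P0=NH3 P1=NH0
Op 4: best P0=NH1 P1=NH0
Op 5: best P0=NH1 P1=NH0
Op 6: best P0=NH1 P1=NH0
Op 7: best P0=NH1 P1=NH0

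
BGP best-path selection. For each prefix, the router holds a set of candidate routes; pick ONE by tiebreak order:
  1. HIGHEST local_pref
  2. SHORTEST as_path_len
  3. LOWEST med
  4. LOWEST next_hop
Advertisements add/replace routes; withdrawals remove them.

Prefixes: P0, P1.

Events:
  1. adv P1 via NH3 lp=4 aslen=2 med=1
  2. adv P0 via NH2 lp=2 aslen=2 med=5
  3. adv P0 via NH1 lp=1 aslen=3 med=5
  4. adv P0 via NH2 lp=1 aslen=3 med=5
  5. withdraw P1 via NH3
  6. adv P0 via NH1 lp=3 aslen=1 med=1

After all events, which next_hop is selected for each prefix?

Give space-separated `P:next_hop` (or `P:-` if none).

Answer: P0:NH1 P1:-

Derivation:
Op 1: best P0=- P1=NH3
Op 2: best P0=NH2 P1=NH3
Op 3: best P0=NH2 P1=NH3
Op 4: best P0=NH1 P1=NH3
Op 5: best P0=NH1 P1=-
Op 6: best P0=NH1 P1=-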